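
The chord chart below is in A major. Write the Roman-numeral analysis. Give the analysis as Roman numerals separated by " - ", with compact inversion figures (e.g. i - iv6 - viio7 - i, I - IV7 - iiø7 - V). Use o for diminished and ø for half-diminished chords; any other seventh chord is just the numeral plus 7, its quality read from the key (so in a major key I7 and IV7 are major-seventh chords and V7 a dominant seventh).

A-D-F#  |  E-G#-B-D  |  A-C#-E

IV64 - V7 - I

A-D-F#: major triad on D = scale degree 4 → IV64.
E-G#-B-D: root E is the dominant; dominant seventh chord there is V7.
A-C#-E: root A is the tonic; major triad there is I.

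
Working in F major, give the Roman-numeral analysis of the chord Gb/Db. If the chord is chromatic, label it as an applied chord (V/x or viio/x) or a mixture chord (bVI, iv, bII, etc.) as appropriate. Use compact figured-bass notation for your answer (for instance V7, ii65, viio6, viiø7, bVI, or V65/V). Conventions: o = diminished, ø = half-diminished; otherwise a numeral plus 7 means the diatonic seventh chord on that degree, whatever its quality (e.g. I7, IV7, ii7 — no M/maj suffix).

bII64

Stacked in thirds the chord is Gb-Bb-Db: a major triad on Gb.
Gb is the lowered second degree of F major (diatonic 2 would be G). This is the Neapolitan chord — a major triad on the lowered second degree.
With Db in the bass the chord is in second inversion, so the figured bass is 64.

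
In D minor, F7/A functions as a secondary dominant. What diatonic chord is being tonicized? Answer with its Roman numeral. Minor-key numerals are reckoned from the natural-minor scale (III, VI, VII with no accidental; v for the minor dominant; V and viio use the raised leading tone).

VI

The chord is a dominant seventh chord on F.
A dominant resolves down a perfect fifth: F → Bb. In D minor, Bb is scale degree 6, i.e. VI.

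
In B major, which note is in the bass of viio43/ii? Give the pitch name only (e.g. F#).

The applied chord viio43/ii is rooted on B#: B#-D#-F#-A.
The figure 43 means second inversion — the fifth is in the bass.

F#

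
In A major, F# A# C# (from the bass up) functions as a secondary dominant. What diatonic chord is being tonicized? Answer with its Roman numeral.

The chord is a major triad on F#.
A dominant resolves down a perfect fifth: F# → B. In A major, B is scale degree 2, i.e. ii.

ii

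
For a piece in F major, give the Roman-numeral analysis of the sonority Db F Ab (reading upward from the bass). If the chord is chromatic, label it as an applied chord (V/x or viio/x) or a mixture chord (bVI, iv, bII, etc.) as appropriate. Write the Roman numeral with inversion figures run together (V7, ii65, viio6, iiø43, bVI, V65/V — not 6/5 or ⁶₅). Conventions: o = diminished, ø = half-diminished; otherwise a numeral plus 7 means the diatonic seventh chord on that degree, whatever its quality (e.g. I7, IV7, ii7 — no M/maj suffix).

The pitches Db-F-Ab form a major triad rooted on Db.
Db is the lowered sixth degree of F major (diatonic 6 would be D). This is a major triad on the lowered sixth degree, borrowed from the parallel minor.

bVI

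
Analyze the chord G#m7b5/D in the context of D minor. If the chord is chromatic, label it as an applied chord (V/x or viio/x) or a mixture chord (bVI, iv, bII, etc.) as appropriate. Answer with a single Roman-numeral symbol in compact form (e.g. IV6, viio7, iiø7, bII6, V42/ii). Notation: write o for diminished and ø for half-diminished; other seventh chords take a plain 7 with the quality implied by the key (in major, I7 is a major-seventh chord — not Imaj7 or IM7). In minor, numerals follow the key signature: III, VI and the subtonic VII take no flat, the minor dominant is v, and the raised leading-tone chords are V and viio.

The pitches G#-B-D-F# form a half-diminished seventh chord rooted on G#.
G# sits a half step below A (V in D minor); a diminished chord there is the applied leading-tone chord of V.
With D in the bass the chord is in second inversion, so the figured bass is 43.

viiø43/V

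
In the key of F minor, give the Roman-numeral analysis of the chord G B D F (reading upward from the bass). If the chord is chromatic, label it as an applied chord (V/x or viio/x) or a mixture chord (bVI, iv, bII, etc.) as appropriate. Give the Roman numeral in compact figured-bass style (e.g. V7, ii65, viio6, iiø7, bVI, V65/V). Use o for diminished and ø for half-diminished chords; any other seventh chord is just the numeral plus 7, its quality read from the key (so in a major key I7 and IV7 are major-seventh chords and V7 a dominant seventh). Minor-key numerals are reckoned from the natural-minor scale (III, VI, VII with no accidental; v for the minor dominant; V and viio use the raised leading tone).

V7/V

The pitches G-B-D-F form a dominant seventh chord rooted on G.
G is not a diatonic chord root with this quality in F minor, but it lies a perfect fifth above C (V), so the chord functions as an applied dominant of V.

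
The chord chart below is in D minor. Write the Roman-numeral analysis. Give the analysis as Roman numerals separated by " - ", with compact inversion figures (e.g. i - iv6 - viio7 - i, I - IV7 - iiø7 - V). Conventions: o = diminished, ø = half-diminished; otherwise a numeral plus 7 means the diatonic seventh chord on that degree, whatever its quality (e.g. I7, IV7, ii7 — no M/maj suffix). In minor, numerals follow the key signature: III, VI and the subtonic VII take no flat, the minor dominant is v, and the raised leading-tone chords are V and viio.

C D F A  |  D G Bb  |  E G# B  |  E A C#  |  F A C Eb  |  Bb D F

i42 - iv64 - V/V - V64 - V7/VI - VI

C-D-F-A has root D, degree 1 in D minor, so i42.
D-G-Bb: minor triad on G = scale degree 4 → iv64.
E-G#-B is the secondary dominant of V (major triad on E): V/V.
E-A-C#: major triad on A = scale degree 5 → V64.
F-A-C-Eb: a dominant seventh chord on F, the applied dominant of VI → V7/VI.
Bb-D-F: major triad on Bb = scale degree 6 → VI.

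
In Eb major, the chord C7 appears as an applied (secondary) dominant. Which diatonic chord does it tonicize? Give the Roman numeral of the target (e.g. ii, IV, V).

ii

The chord is a dominant seventh chord on C.
A dominant resolves down a perfect fifth: C → F. In Eb major, F is scale degree 2, i.e. ii.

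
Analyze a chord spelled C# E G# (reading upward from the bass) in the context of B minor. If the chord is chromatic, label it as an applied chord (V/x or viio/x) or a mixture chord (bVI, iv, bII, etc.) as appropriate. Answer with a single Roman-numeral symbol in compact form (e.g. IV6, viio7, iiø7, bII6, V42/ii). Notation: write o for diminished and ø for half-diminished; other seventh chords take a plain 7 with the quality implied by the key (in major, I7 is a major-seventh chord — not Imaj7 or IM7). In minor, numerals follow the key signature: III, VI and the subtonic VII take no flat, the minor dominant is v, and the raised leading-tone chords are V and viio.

ii

The pitches C#-E-G# form a minor triad rooted on C#.
C# is the second degree of B minor. This is the minor supertonic, borrowed from the parallel major (the Dorian ii).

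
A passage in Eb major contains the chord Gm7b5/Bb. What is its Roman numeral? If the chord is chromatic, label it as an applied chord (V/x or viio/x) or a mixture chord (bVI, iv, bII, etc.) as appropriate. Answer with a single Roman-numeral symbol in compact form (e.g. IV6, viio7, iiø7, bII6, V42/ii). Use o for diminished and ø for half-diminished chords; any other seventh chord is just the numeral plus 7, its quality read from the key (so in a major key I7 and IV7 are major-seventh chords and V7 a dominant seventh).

The pitches G-Bb-Db-F form a half-diminished seventh chord rooted on G.
G sits a half step below Ab (IV in Eb major); a diminished chord there is the applied leading-tone chord of IV.
With Bb in the bass the chord is in first inversion, so the figured bass is 65.

viiø65/IV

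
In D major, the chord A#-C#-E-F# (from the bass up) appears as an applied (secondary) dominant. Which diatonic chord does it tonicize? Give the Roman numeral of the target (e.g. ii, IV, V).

vi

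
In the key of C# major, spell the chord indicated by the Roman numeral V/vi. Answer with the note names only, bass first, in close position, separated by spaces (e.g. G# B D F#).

E# G## B#

The slash means an applied dominant: we want the dominant of vi. In C# major, vi is A# minor, and its dominant is built on E#.
Building a major triad on E# gives E#-G##-B#.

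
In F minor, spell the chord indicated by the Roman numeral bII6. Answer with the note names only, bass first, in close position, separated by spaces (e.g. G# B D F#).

Scale degree 2 in F minor is G; lowering it a half step gives Gb. bII6 is the Neapolitan sixth — a major triad on the lowered second degree, here in its customary first inversion.
So the chord is Gb-Bb-Db.
With the 6 figure the chord is in first inversion; from the bass Bb upward in close position it reads Bb-Db-Gb.

Bb Db Gb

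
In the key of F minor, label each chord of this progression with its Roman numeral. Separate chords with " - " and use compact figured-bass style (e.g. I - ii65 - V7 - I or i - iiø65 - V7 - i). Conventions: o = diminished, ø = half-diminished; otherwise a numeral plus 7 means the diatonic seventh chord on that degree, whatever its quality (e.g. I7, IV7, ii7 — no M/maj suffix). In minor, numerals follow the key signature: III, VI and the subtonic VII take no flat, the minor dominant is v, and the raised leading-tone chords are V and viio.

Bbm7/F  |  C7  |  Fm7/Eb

Bbm7/F: root Bb is the subdominant; minor seventh chord there is iv43.
C7: root C is the dominant; dominant seventh chord there is V7.
Fm7/Eb: root F is the tonic; minor seventh chord there is i42.

iv43 - V7 - i42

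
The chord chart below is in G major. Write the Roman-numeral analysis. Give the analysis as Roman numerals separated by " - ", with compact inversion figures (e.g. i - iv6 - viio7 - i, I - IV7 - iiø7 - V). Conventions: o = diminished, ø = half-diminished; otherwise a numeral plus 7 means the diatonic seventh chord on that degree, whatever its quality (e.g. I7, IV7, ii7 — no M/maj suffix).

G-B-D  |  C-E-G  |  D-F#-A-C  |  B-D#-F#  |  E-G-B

I - IV - V7 - V/vi - vi

G-B-D: root G is the tonic; major triad there is I.
C-E-G: root C is the subdominant; major triad there is IV.
D-F#-A-C: dominant seventh chord on D = scale degree 5 → V7.
B-D#-F# is the secondary dominant of vi (major triad on B): V/vi.
E-G-B has root E, degree 6 in G major, so vi.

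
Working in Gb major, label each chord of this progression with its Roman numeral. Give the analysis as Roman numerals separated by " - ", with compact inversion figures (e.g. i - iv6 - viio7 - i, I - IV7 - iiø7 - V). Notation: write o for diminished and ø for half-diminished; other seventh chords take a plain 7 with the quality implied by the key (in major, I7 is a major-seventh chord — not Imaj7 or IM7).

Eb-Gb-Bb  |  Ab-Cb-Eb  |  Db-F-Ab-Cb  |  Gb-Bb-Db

vi - ii - V7 - I

Eb-Gb-Bb has root Eb, degree 6 in Gb major, so vi.
Ab-Cb-Eb: root Ab is the supertonic; minor triad there is ii.
Db-F-Ab-Cb has root Db, degree 5 in Gb major, so V7.
Gb-Bb-Db has root Gb, degree 1 in Gb major, so I.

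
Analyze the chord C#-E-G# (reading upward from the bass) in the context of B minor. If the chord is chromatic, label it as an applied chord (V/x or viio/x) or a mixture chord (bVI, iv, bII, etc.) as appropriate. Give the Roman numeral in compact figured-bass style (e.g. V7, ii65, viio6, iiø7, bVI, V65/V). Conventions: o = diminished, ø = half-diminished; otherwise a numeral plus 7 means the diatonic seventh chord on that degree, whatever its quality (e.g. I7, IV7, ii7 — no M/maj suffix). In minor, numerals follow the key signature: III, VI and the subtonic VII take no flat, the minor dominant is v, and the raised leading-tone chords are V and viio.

ii

Stacked in thirds the chord is C#-E-G#: a minor triad on C#.
C# is the second degree of B minor. This is the minor supertonic, borrowed from the parallel major (the Dorian ii).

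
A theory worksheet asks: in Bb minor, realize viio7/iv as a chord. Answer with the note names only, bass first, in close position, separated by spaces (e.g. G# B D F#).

The slash marks an applied leading-tone chord: viio of iv. In Bb minor, iv is Eb, so the leading tone to it is D, a half step below.
Building a fully diminished seventh chord on D gives D-F-Ab-Cb.

D F Ab Cb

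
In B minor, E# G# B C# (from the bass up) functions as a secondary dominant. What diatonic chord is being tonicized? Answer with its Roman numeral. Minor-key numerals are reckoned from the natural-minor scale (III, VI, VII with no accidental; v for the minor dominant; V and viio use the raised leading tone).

The chord is a dominant seventh chord on C#.
A dominant resolves down a perfect fifth: C# → F#. In B minor, F# is scale degree 5, i.e. V.

V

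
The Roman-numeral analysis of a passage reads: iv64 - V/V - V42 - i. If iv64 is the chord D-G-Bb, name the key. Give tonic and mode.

The anchor chord is a minor triad on G, labeled iv64.
If G is scale degree 4 and the mode makes that degree carry a minor triad, the tonic is D and the mode is minor.

D minor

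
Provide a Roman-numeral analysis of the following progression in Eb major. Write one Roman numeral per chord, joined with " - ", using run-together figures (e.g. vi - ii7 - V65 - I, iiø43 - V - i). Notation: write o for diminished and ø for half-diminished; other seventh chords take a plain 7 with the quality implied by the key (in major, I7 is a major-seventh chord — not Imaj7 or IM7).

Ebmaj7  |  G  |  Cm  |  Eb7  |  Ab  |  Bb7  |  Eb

I7 - V/vi - vi - V7/IV - IV - V7 - I

Ebmaj7: major seventh chord on Eb = scale degree 1 → I7.
G: a major triad on G, the applied dominant of vi → V/vi.
Cm: minor triad on C = scale degree 6 → vi.
Eb7 is the secondary dominant of IV (dominant seventh chord on Eb): V7/IV.
Ab: root Ab is the subdominant; major triad there is IV.
Bb7: dominant seventh chord on Bb = scale degree 5 → V7.
Eb: root Eb is the tonic; major triad there is I.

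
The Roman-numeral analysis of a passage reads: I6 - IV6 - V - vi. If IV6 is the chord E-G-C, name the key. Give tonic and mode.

G major

The chord C/E is a major triad rooted on C; its label is IV6.
If C is scale degree 4 and the mode makes that degree carry a major triad, the tonic is G and the mode is major.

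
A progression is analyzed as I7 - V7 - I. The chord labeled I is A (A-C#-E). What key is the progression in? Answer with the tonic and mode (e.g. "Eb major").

A major

I is given as A-C#-E — a major triad with root A.
If A is scale degree 1 and the mode makes that degree carry a major triad, the tonic is A and the mode is major.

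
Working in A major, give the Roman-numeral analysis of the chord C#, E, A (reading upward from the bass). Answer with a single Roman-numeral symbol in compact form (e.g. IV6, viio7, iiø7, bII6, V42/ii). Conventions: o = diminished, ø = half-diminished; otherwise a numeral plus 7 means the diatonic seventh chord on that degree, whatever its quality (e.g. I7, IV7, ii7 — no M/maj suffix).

The pitches A-C#-E form a major triad rooted on A.
In A major, A is the tonic; the diatonic major triad there is I.
With C# in the bass the chord is in first inversion, so the figured bass is 6.

I6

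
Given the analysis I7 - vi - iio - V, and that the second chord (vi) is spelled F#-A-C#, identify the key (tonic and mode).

vi is given as F#-A-C# — a minor triad with root F#.
vi on F# implies F# is the submediant; that puts the tonic at A, and the lowercase numeral fits major mode.

A major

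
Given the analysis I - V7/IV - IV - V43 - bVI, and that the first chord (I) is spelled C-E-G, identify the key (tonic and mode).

I is given as C-E-G — a major triad with root C.
If C is scale degree 1 and the mode makes that degree carry a major triad, the tonic is C and the mode is major.

C major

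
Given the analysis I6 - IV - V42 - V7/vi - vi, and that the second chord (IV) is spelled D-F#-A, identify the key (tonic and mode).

A major

IV is given as D-F#-A — a major triad with root D.
IV on D implies D is the subdominant; that puts the tonic at A, and the uppercase numeral fits major mode.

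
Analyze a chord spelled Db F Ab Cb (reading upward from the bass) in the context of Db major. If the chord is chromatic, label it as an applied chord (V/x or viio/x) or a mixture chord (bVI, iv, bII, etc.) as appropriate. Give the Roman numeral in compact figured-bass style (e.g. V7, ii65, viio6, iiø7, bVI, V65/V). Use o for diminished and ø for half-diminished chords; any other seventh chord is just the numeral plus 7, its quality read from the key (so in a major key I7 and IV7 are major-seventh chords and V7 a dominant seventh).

Stacked in thirds the chord is Db-F-Ab-Cb: a dominant seventh chord on Db.
Db is not a diatonic chord root with this quality in Db major, but it lies a perfect fifth above Gb (IV), so the chord functions as an applied dominant of IV.

V7/IV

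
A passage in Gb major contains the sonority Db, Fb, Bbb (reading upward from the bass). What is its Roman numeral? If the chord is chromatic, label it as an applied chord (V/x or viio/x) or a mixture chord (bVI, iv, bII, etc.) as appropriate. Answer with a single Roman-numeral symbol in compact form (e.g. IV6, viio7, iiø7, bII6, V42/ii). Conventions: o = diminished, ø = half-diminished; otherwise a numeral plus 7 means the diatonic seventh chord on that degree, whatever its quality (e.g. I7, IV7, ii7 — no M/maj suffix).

bIII6

The pitches Bbb-Db-Fb form a major triad rooted on Bbb.
Bbb is the lowered third degree of Gb major (diatonic 3 would be Bb). This is a major triad on the lowered third degree, borrowed from the parallel minor.
With Db in the bass the chord is in first inversion, so the figured bass is 6.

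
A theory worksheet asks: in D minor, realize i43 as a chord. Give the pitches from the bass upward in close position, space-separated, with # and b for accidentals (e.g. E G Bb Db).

A C D F

The numeral's case and figure indicate a minor seventh chord. In D minor its root, the tonic, is D.
That chord is spelled D-F-A-C.
With the 43 figure the chord is in second inversion; from the bass A upward in close position it reads A-C-D-F.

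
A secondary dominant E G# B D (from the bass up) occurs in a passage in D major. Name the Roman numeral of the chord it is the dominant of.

V

The chord is a dominant seventh chord on E.
A dominant resolves down a perfect fifth: E → A. In D major, A is scale degree 5, i.e. V.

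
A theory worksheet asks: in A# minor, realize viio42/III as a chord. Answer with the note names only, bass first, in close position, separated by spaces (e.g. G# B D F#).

viio42/III is a secondary leading-tone chord. The target III is C# in A# minor; the applied chord is rooted a semitone below, on B#.
Building a fully diminished seventh chord on B# gives B#-D#-F#-A.
With the 42 figure the chord is in third inversion; from the bass A upward in close position it reads A-B#-D#-F#.

A B# D# F#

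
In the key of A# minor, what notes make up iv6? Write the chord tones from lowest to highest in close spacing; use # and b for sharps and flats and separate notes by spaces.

F# A# D#

The numeral's case and figure indicate a minor triad. In A# minor its root, the fourth degree, is D#.
That chord is spelled D#-F#-A#.
With the 6 figure the chord is in first inversion; from the bass F# upward in close position it reads F#-A#-D#.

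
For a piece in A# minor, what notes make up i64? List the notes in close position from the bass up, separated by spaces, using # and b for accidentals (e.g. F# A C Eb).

In A# minor, scale degree 1 is A#, and the diatonic chord built there is a minor triad.
Stacking thirds from A# gives A#-C#-E#.
The figured bass 64 indicates second inversion, placing the fifth (E#) in the bass: E#-A#-C#.

E# A# C#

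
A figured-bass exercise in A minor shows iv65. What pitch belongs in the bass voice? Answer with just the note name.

iv in A minor has root D; the chord is D-F-A-C.
The figure 65 means first inversion — the third is in the bass.

F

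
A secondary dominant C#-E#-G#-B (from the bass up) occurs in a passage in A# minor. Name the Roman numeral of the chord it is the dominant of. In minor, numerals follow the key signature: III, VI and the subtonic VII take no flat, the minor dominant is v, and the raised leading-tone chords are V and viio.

The chord is a dominant seventh chord on C#.
A dominant resolves down a perfect fifth: C# → F#. In A# minor, F# is scale degree 6, i.e. VI.

VI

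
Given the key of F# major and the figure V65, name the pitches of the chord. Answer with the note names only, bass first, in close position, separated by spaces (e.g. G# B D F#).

E# G# B C#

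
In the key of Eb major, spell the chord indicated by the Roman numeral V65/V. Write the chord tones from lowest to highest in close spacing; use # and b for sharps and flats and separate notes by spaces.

The slash means an applied dominant: we want the dominant of V. In Eb major, V is Bb major, and its dominant is built on F.
Building a dominant seventh chord on F gives F-A-C-Eb.
The figured bass 65 indicates first inversion, placing the third (A) in the bass: A-C-Eb-F.

A C Eb F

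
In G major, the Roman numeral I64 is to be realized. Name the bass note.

D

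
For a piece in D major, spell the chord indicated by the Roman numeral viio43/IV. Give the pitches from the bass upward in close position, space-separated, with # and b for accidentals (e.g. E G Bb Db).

C Eb F# A

The slash marks an applied leading-tone chord: viio of IV. In D major, IV is G, so the leading tone to it is F#, a half step below.
Building a fully diminished seventh chord on F# gives F#-A-C-Eb.
With the 43 figure the chord is in second inversion; from the bass C upward in close position it reads C-Eb-F#-A.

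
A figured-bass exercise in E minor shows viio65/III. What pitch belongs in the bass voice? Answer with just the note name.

The applied chord viio65/III is rooted on F#: F#-A-C-Eb.
The figure 65 means first inversion — the third is in the bass.

A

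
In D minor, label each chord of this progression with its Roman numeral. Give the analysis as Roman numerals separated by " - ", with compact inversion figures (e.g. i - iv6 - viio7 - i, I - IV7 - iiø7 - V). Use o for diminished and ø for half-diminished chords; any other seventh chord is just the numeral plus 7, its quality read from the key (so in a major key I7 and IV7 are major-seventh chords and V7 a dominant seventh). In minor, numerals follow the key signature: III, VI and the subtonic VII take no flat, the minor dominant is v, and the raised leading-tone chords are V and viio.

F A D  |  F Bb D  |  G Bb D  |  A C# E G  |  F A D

F-A-D: root D is the tonic; minor triad there is i6.
F-Bb-D: root Bb is the submediant; major triad there is VI64.
G-Bb-D: root G is the subdominant; minor triad there is iv.
A-C#-E-G: dominant seventh chord on A = scale degree 5 → V7.
F-A-D has root D, degree 1 in D minor, so i6.

i6 - VI64 - iv - V7 - i6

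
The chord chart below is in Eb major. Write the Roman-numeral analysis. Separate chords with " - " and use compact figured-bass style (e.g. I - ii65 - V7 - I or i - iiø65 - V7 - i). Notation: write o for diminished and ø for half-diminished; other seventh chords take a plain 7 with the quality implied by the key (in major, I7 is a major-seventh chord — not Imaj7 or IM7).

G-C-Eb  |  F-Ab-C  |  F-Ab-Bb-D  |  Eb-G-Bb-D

vi64 - ii - V43 - I7

G-C-Eb has root C, degree 6 in Eb major, so vi64.
F-Ab-C: root F is the supertonic; minor triad there is ii.
F-Ab-Bb-D has root Bb, degree 5 in Eb major, so V43.
Eb-G-Bb-D: major seventh chord on Eb = scale degree 1 → I7.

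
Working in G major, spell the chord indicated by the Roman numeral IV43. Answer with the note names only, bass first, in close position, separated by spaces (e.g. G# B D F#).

In G major, the subdominant is C, and the diatonic chord built there is a major seventh chord.
Stacking thirds from C gives C-E-G-B.
The figured bass 43 indicates second inversion, placing the fifth (G) in the bass: G-B-C-E.

G B C E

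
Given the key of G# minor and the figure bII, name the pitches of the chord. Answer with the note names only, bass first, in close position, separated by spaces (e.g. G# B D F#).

A C# E

Scale degree 2 in G# minor is A#; lowering it a half step gives A. bII is the Neapolitan chord — a major triad on the lowered second degree.
So the chord is A-C#-E, a major triad.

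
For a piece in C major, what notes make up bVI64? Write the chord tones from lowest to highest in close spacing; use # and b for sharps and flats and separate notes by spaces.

Eb Ab C

Scale degree 6 in C major is A; lowering it a half step gives Ab. bVI64 is a major triad on the lowered sixth degree, borrowed from the parallel minor.
So the chord is Ab-C-Eb, a major triad.
With the 64 figure the chord is in second inversion; from the bass Eb upward in close position it reads Eb-Ab-C.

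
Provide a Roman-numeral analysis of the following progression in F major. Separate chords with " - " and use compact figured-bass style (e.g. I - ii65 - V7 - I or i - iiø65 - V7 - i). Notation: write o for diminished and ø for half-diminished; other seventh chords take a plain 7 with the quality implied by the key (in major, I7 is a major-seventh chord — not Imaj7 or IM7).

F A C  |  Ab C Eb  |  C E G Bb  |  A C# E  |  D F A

I - bIII - V7 - V/vi - vi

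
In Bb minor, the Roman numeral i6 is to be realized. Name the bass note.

Db

i in Bb minor has root Bb; the chord is Bb-Db-F.
The figure 6 means first inversion — the third is in the bass.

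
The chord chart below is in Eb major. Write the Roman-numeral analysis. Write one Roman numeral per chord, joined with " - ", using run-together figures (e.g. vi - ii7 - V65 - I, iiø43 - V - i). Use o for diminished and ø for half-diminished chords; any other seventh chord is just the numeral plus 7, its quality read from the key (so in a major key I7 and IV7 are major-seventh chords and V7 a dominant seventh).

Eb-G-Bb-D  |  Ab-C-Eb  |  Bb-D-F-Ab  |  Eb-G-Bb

Eb-G-Bb-D: root Eb is the tonic; major seventh chord there is I7.
Ab-C-Eb: major triad on Ab = scale degree 4 → IV.
Bb-D-F-Ab has root Bb, degree 5 in Eb major, so V7.
Eb-G-Bb: root Eb is the tonic; major triad there is I.

I7 - IV - V7 - I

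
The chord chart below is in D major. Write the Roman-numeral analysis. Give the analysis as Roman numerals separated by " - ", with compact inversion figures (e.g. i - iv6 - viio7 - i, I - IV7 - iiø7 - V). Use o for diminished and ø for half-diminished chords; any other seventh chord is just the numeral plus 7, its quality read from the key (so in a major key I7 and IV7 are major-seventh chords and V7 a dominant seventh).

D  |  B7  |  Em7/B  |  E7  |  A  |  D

I - V7/ii - ii43 - V7/V - V - I

D: root D is the tonic; major triad there is I.
B7: a dominant seventh chord on B, the applied dominant of ii → V7/ii.
Em7/B: minor seventh chord on E = scale degree 2 → ii43.
E7 is the secondary dominant of V (dominant seventh chord on E): V7/V.
A: root A is the dominant; major triad there is V.
D has root D, degree 1 in D major, so I.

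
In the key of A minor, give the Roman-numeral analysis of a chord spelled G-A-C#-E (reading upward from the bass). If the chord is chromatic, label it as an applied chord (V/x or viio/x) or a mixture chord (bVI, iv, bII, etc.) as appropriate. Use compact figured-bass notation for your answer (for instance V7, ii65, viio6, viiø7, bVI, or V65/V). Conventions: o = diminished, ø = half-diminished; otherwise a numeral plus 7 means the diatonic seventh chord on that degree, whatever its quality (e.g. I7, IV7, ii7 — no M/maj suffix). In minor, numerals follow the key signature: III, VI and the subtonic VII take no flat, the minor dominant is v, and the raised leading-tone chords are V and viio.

The pitches A-C#-E-G form a dominant seventh chord rooted on A.
A is not a diatonic chord root with this quality in A minor, but it lies a perfect fifth above D (iv), so the chord functions as an applied dominant of iv.
With G in the bass the chord is in third inversion, so the figured bass is 42.

V42/iv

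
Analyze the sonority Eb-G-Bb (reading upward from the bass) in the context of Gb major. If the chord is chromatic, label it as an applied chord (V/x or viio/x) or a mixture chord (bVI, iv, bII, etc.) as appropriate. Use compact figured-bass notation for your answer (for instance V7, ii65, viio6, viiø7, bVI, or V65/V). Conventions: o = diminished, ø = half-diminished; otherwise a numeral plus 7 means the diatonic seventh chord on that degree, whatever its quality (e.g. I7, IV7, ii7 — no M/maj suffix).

The pitches Eb-G-Bb form a major triad rooted on Eb.
Eb is not a diatonic chord root with this quality in Gb major, but it lies a perfect fifth above Ab (ii), so the chord functions as an applied dominant of ii.

V/ii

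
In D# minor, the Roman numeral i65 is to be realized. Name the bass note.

i in D# minor has root D#; the chord is D#-F#-A#-C#.
The figure 65 means first inversion — the third is in the bass.

F#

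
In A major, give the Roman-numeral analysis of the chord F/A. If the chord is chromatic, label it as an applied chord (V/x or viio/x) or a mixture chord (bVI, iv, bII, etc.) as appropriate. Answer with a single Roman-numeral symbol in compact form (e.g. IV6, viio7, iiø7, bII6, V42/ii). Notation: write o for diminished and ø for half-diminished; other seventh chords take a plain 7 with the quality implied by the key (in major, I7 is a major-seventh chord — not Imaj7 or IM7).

bVI6

The pitches F-A-C form a major triad rooted on F.
F is the lowered sixth degree of A major (diatonic 6 would be F#). This is a major triad on the lowered sixth degree, borrowed from the parallel minor.
With A in the bass the chord is in first inversion, so the figured bass is 6.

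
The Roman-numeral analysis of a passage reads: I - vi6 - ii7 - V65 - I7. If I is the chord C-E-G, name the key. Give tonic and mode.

C major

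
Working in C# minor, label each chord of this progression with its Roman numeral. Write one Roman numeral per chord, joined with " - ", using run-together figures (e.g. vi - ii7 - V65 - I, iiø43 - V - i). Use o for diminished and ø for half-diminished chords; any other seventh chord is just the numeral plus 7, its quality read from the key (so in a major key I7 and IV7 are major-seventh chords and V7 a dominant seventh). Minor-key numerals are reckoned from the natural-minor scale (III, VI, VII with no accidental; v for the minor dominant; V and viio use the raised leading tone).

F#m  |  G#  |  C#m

F#m: root F# is the subdominant; minor triad there is iv.
G# has root G#, degree 5 in C# minor, so V.
C#m has root C#, degree 1 in C# minor, so i.

iv - V - i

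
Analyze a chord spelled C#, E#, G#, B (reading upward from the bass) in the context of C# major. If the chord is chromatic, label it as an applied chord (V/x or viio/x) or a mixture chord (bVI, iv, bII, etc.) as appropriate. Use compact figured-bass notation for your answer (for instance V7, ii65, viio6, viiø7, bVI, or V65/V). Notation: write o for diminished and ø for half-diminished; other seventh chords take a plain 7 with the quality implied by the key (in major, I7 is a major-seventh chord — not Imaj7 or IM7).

V7/IV

Stacked in thirds the chord is C#-E#-G#-B: a dominant seventh chord on C#.
C# is not a diatonic chord root with this quality in C# major, but it lies a perfect fifth above F# (IV), so the chord functions as an applied dominant of IV.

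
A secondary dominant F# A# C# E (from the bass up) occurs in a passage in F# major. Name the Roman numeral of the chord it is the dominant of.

IV

The chord is a dominant seventh chord on F#.
A dominant resolves down a perfect fifth: F# → B. In F# major, B is scale degree 4, i.e. IV.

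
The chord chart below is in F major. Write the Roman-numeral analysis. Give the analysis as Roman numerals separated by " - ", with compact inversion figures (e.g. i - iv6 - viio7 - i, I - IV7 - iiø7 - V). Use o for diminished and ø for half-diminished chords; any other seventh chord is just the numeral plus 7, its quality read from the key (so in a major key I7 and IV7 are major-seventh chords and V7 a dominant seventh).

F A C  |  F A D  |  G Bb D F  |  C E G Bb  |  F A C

I - vi6 - ii7 - V7 - I

F-A-C has root F, degree 1 in F major, so I.
F-A-D: minor triad on D = scale degree 6 → vi6.
G-Bb-D-F: root G is the supertonic; minor seventh chord there is ii7.
C-E-G-Bb has root C, degree 5 in F major, so V7.
F-A-C has root F, degree 1 in F major, so I.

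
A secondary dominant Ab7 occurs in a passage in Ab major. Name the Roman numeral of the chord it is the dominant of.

The chord is a dominant seventh chord on Ab.
A dominant resolves down a perfect fifth: Ab → Db. In Ab major, Db is scale degree 4, i.e. IV.

IV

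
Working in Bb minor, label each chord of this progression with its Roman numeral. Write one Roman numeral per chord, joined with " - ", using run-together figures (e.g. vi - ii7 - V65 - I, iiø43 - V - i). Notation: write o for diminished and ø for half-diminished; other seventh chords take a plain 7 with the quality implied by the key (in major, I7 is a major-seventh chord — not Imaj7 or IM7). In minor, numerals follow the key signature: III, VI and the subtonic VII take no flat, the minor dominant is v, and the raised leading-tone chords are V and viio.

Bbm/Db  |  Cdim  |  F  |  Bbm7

i6 - iio - V - i7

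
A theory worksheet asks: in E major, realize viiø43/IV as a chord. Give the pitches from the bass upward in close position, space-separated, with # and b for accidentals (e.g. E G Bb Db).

D F# G# B

viiø43/IV is a secondary leading-tone chord. The target IV is A in E major; the applied chord is rooted a semitone below, on G#.
Building a half-diminished seventh chord on G# gives G#-B-D-F#.
The figured bass 43 indicates second inversion, placing the fifth (D) in the bass: D-F#-G#-B.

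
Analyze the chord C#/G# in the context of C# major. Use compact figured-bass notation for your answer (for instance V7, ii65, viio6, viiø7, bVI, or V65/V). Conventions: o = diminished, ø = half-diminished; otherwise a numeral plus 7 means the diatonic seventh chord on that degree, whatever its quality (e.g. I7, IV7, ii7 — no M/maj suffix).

The pitches C#-E#-G# form a major triad rooted on C#.
In C# major, C# is the tonic; the diatonic major triad there is I.
With G# in the bass the chord is in second inversion, so the figured bass is 64.

I64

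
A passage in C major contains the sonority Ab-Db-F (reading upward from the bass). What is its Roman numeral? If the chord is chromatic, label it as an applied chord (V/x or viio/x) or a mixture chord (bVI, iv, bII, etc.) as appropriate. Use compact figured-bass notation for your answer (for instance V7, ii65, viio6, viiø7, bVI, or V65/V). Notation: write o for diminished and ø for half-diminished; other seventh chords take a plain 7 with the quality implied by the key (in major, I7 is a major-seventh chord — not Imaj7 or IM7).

Stacked in thirds the chord is Db-F-Ab: a major triad on Db.
Db is the lowered second degree of C major (diatonic 2 would be D). This is the Neapolitan chord — a major triad on the lowered second degree.
With Ab in the bass the chord is in second inversion, so the figured bass is 64.

bII64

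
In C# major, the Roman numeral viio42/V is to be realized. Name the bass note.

E

The applied chord viio42/V is rooted on F##: F##-A#-C#-E.
The figure 42 means third inversion — the seventh is in the bass.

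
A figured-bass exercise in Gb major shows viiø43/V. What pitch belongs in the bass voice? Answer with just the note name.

Gb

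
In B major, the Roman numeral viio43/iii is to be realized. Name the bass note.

G#

The applied chord viio43/iii is rooted on C##: C##-E#-G#-B.
The figure 43 means second inversion — the fifth is in the bass.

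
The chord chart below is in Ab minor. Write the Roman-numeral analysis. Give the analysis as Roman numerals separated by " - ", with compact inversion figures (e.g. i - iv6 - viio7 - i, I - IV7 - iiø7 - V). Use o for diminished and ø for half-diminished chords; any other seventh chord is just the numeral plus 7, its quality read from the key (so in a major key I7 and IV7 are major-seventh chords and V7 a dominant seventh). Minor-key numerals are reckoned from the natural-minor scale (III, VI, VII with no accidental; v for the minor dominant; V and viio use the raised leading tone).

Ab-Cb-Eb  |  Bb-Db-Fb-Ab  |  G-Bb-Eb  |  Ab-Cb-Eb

i - iiø7 - V6 - i

Ab-Cb-Eb: minor triad on Ab = scale degree 1 → i.
Bb-Db-Fb-Ab has root Bb, degree 2 in Ab minor, so iiø7.
G-Bb-Eb has root Eb, degree 5 in Ab minor, so V6.
Ab-Cb-Eb: minor triad on Ab = scale degree 1 → i.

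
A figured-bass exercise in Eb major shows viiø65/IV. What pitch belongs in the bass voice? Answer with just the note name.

The applied chord viiø65/IV is rooted on G: G-Bb-Db-F.
The figure 65 means first inversion — the third is in the bass.

Bb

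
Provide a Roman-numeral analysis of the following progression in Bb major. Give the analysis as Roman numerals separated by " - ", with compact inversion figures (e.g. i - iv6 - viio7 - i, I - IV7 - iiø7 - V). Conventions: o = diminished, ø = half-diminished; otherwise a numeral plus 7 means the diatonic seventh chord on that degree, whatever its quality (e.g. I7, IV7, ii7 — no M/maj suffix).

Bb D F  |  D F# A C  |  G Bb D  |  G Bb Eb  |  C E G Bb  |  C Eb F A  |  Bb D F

I - V7/vi - vi - IV6 - V7/V - V43 - I

Bb-D-F: root Bb is the tonic; major triad there is I.
D-F#-A-C: a dominant seventh chord on D, the applied dominant of vi → V7/vi.
G-Bb-D: minor triad on G = scale degree 6 → vi.
G-Bb-Eb has root Eb, degree 4 in Bb major, so IV6.
C-E-G-Bb is the secondary dominant of V (dominant seventh chord on C): V7/V.
C-Eb-F-A: dominant seventh chord on F = scale degree 5 → V43.
Bb-D-F: root Bb is the tonic; major triad there is I.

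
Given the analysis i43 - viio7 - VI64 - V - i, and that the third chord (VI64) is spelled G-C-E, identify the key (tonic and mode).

E minor

VI64 is given as G-C-E — a major triad with root C.
VI64 on C implies C is the submediant; that puts the tonic at E, and the uppercase numeral fits minor mode.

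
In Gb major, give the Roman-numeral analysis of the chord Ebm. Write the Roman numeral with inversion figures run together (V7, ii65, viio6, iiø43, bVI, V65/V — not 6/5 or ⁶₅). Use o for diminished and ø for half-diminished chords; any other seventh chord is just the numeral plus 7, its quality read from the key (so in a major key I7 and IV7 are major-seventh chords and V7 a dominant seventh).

The pitches Eb-Gb-Bb form a minor triad rooted on Eb.
Eb is scale degree 6 in Gb major, and a minor triad on that degree is written vi.

vi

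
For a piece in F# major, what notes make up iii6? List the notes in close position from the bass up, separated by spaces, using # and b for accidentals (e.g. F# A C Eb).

C# E# A#

In F# major, the third degree is A#, and the diatonic chord built there is a minor triad.
Stacking thirds from A# gives A#-C#-E#.
The figured bass 6 indicates first inversion, placing the third (C#) in the bass: C#-E#-A#.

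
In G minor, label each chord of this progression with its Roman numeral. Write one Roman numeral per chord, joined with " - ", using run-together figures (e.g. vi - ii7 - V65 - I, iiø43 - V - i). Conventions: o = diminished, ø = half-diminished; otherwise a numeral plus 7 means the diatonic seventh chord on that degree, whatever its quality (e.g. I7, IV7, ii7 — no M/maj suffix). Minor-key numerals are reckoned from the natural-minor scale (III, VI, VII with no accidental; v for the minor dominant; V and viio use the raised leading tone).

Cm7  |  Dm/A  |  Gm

iv7 - v64 - i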